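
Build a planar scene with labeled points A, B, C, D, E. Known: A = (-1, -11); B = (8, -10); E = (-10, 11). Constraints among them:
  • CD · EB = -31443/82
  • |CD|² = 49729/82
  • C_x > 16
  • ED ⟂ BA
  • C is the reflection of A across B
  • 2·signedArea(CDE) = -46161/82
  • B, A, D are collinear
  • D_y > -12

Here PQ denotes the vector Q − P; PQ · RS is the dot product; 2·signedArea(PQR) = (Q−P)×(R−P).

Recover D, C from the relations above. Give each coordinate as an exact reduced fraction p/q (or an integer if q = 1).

1. D_x = -613/82  [B, A, D are collinear ∩ ED ⟂ BA]
2. D_y = -961/82  [B, A, D are collinear ∩ ED ⟂ BA]
   → D = (-613/82, -961/82)
3. C_x = 17  [C is the reflection of A across B]
4. C_y = -9  [C is the reflection of A across B]
   → C = (17, -9)

C = (17, -9)
D = (-613/82, -961/82)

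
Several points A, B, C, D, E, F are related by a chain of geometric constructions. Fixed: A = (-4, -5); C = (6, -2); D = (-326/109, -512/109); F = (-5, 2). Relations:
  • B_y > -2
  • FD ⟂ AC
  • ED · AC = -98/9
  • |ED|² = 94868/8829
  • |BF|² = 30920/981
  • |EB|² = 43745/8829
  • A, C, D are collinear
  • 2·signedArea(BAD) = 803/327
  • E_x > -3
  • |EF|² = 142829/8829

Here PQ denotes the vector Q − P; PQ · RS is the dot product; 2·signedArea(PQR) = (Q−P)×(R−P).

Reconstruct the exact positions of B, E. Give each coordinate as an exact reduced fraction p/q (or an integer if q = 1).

1. B_x = -217/327  [line -33/109·x + 110/109·y + 451/327 = 0 ∩ |BF|² = 30920/981]
2. B_y = -512/327  [line -33/109·x + 110/109·y + 451/327 = 0 ∩ |BF|² = 30920/981]
   → B = (-217/327, -512/327)
3. E_x = -2830/981  [line -10·x + -3·y + -298/9 = 0 ∩ |EF|² = 142829/8829]
4. E_y = -1394/981  [line -10·x + -3·y + -298/9 = 0 ∩ |EF|² = 142829/8829]
   → E = (-2830/981, -1394/981)

B = (-217/327, -512/327)
E = (-2830/981, -1394/981)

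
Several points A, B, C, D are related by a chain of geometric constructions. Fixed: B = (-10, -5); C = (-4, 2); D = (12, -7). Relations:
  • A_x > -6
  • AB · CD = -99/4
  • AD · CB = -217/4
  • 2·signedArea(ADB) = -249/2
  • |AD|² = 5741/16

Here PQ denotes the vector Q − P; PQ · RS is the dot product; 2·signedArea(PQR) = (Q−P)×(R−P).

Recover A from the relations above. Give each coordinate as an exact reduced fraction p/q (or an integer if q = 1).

A = (-11/2, 1/4)

1. A_x = -11/2  [2·signedArea(ADB) = -249/2 ∩ AB · CD = -99/4]
2. A_y = 1/4  [2·signedArea(ADB) = -249/2 ∩ AB · CD = -99/4]
   → A = (-11/2, 1/4)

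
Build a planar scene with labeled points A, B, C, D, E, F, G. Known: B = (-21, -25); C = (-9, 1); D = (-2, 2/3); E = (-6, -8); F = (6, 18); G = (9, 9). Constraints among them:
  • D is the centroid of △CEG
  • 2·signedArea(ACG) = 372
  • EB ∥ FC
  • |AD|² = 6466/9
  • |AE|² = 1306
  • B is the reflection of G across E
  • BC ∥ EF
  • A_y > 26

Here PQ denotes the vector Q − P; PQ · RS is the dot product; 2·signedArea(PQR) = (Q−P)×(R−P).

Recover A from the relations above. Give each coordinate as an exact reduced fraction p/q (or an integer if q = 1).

A = (3, 27)

1. A_x = 3  [line -8·x + 18·y + -462 = 0 ∩ |AD|² = 6466/9]
2. A_y = 27  [line -8·x + 18·y + -462 = 0 ∩ |AD|² = 6466/9]
   → A = (3, 27)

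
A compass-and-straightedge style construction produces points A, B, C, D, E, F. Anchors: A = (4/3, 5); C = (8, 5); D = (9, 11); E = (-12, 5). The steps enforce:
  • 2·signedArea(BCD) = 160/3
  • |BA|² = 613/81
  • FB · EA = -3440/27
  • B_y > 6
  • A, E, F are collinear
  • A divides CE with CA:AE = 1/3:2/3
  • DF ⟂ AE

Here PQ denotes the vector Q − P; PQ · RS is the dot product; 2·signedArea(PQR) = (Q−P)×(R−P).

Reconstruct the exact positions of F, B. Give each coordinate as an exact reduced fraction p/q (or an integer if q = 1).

B = (-5/9, 7)
F = (9, 5)

1. F_x = 9  [A, E, F are collinear ∩ DF ⟂ AE]
2. F_y = 5  [A, E, F are collinear ∩ DF ⟂ AE]
   → F = (9, 5)
3. B_x = -5/9  [2·signedArea(BCD) = 160/3 ∩ FB · EA = -3440/27]
4. B_y = 7  [2·signedArea(BCD) = 160/3 ∩ FB · EA = -3440/27]
   → B = (-5/9, 7)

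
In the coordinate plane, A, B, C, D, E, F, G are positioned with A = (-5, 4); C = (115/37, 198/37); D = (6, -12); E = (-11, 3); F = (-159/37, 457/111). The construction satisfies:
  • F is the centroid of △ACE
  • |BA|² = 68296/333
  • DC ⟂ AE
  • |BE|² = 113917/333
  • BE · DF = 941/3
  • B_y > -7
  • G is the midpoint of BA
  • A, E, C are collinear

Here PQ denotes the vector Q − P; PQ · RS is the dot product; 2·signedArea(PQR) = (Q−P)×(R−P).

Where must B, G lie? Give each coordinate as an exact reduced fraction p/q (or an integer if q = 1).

1. B_x = 559/111  [line 381/37·x + -1789/111·y + -16877/111 = 0 ∩ |BA|² = 68296/333]
2. B_y = -230/37  [line 381/37·x + -1789/111·y + -16877/111 = 0 ∩ |BA|² = 68296/333]
   → B = (559/111, -230/37)
3. G_x = 2/111  [G is the midpoint of BA]
4. G_y = -41/37  [G is the midpoint of BA]
   → G = (2/111, -41/37)

B = (559/111, -230/37)
G = (2/111, -41/37)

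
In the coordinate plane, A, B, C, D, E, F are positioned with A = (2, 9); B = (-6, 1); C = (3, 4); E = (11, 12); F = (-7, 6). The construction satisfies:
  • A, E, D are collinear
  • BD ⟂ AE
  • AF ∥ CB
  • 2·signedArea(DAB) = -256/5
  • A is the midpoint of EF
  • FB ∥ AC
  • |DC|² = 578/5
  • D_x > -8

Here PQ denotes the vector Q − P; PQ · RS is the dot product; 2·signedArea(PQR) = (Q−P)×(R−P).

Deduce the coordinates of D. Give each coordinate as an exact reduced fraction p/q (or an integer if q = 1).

1. D_x = -38/5  [A, E, D are collinear ∩ BD ⟂ AE]
2. D_y = 29/5  [A, E, D are collinear ∩ BD ⟂ AE]
   → D = (-38/5, 29/5)

D = (-38/5, 29/5)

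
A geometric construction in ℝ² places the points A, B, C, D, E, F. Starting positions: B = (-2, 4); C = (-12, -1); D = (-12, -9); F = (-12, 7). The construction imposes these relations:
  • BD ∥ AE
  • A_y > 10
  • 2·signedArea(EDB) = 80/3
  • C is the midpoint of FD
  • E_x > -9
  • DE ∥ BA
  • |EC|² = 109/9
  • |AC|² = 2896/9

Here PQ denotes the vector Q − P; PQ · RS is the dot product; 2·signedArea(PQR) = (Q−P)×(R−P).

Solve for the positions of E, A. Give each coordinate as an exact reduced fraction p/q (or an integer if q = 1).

A = (4/3, 11)
E = (-26/3, -2)

1. E_x = -26/3  [line -13·x + 10·y + -278/3 = 0 ∩ |EC|² = 109/9]
2. E_y = -2  [line -13·x + 10·y + -278/3 = 0 ∩ |EC|² = 109/9]
   → E = (-26/3, -2)
3. A_x = 4/3  [BD ∥ AE ∩ DE ∥ BA]
4. A_y = 11  [BD ∥ AE ∩ DE ∥ BA]
   → A = (4/3, 11)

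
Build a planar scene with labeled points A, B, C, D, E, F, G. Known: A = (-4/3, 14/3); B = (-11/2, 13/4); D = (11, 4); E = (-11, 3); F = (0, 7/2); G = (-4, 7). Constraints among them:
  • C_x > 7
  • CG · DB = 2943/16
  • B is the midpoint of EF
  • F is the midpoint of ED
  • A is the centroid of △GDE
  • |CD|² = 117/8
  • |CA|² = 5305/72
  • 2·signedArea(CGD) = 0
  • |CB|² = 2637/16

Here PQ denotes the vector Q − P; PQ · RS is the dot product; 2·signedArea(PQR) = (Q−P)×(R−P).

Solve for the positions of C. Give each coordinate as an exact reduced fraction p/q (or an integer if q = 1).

C = (29/4, 19/4)

1. C_x = 29/4  [2·signedArea(CGD) = 0 ∩ CG · DB = 2943/16]
2. C_y = 19/4  [2·signedArea(CGD) = 0 ∩ CG · DB = 2943/16]
   → C = (29/4, 19/4)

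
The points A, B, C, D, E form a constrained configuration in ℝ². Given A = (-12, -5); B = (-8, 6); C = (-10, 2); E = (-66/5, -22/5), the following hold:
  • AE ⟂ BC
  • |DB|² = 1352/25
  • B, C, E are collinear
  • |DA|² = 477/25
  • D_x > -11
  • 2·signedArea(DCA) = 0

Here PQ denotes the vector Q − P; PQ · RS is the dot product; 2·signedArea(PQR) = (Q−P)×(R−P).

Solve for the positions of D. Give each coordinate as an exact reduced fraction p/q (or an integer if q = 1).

D = (-54/5, -4/5)

1. D_x = -54/5  [line 7·x + -2·y + 74 = 0 ∩ |DA|² = 477/25]
2. D_y = -4/5  [line 7·x + -2·y + 74 = 0 ∩ |DA|² = 477/25]
   → D = (-54/5, -4/5)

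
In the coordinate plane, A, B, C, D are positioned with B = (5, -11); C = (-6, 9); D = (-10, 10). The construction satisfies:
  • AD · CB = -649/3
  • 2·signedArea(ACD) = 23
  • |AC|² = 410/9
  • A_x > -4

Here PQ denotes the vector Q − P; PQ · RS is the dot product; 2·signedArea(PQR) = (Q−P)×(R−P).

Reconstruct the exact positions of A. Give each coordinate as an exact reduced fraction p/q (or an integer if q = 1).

A = (-11/3, 8/3)

1. A_x = -11/3  [2·signedArea(ACD) = 23 ∩ AD · CB = -649/3]
2. A_y = 8/3  [2·signedArea(ACD) = 23 ∩ AD · CB = -649/3]
   → A = (-11/3, 8/3)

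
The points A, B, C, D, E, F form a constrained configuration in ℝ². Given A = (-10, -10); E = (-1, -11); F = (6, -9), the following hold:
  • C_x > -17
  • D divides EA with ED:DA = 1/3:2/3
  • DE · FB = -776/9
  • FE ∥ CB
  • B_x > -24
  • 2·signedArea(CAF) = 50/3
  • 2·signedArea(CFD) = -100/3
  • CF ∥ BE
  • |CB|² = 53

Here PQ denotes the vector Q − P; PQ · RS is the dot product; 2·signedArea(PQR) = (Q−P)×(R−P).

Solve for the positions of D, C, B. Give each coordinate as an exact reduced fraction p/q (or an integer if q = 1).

1. D_x = -4  [D divides EA with ED:DA = 1/3:2/3]
2. D_y = -32/3  [D divides EA with ED:DA = 1/3:2/3]
   → D = (-4, -32/3)
3. C_x = -16  [2·signedArea(CFD) = -100/3 ∩ 2·signedArea(CAF) = 50/3]
4. C_y = -28/3  [2·signedArea(CFD) = -100/3 ∩ 2·signedArea(CAF) = 50/3]
   → C = (-16, -28/3)
5. B_x = -23  [CF ∥ BE ∩ FE ∥ CB]
6. B_y = -34/3  [CF ∥ BE ∩ FE ∥ CB]
   → B = (-23, -34/3)

B = (-23, -34/3)
C = (-16, -28/3)
D = (-4, -32/3)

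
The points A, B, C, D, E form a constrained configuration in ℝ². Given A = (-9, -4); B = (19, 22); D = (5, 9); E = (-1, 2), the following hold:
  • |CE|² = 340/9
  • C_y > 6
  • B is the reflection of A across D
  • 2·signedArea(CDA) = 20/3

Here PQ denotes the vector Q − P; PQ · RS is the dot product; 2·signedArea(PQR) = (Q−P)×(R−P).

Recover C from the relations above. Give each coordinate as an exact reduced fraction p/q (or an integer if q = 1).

1. C_x = 3  [line 13·x + -14·y + 163/3 = 0 ∩ |CE|² = 340/9]
2. C_y = 20/3  [line 13·x + -14·y + 163/3 = 0 ∩ |CE|² = 340/9]
   → C = (3, 20/3)

C = (3, 20/3)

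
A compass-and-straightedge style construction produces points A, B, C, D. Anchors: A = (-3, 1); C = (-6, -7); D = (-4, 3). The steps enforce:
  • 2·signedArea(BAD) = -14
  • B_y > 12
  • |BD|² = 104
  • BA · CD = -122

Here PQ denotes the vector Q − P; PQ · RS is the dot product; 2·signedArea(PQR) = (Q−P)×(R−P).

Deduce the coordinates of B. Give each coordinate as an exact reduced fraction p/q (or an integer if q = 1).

B = (-2, 13)

1. B_x = -2  [2·signedArea(BAD) = -14 ∩ BA · CD = -122]
2. B_y = 13  [2·signedArea(BAD) = -14 ∩ BA · CD = -122]
   → B = (-2, 13)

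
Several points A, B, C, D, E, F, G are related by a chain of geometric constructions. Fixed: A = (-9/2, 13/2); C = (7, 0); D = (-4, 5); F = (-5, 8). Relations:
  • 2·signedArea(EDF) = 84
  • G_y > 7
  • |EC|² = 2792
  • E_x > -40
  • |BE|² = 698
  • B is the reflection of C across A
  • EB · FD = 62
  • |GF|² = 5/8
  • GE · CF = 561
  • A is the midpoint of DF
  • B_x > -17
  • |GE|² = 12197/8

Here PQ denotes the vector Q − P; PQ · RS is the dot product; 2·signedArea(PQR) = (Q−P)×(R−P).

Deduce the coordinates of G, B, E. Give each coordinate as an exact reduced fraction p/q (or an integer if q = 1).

B = (-16, 13)
E = (-39, 26)
G = (-19/4, 29/4)

1. B_x = -16  [B is the reflection of C across A]
2. B_y = 13  [B is the reflection of C across A]
   → B = (-16, 13)
3. E_x = -39  [2·signedArea(EDF) = 84 ∩ EB · FD = 62]
4. E_y = 26  [2·signedArea(EDF) = 84 ∩ EB · FD = 62]
   → E = (-39, 26)
5. G_x = -19/4  [line 12·x + -8·y + 115 = 0 ∩ |GE|² = 12197/8]
6. G_y = 29/4  [line 12·x + -8·y + 115 = 0 ∩ |GE|² = 12197/8]
   → G = (-19/4, 29/4)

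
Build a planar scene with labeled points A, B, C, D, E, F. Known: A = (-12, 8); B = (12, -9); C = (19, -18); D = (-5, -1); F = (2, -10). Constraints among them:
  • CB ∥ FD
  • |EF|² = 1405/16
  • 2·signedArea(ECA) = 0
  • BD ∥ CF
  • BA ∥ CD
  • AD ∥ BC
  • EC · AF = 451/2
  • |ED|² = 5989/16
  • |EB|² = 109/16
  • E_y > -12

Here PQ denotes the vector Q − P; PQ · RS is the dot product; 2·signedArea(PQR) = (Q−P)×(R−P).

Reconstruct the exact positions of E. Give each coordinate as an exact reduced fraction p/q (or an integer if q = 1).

1. E_x = 45/4  [2·signedArea(ECA) = 0 ∩ EC · AF = 451/2]
2. E_y = -23/2  [2·signedArea(ECA) = 0 ∩ EC · AF = 451/2]
   → E = (45/4, -23/2)

E = (45/4, -23/2)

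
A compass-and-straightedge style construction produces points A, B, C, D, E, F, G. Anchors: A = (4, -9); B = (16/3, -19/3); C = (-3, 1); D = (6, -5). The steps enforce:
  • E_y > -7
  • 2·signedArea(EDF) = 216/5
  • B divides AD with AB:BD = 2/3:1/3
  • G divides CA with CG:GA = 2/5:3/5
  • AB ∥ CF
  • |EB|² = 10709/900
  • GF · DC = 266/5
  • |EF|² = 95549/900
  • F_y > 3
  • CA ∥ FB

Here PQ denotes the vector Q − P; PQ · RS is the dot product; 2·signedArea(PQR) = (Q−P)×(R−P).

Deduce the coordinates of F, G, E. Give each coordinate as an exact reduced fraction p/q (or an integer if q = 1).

E = (19/10, -6)
F = (-5/3, 11/3)
G = (-1/5, -3)

1. F_x = -5/3  [CA ∥ FB ∩ AB ∥ CF]
2. F_y = 11/3  [CA ∥ FB ∩ AB ∥ CF]
   → F = (-5/3, 11/3)
3. G_x = -1/5  [G divides CA with CG:GA = 2/5:3/5]
4. G_y = -3  [G divides CA with CG:GA = 2/5:3/5]
   → G = (-1/5, -3)
5. E_x = 19/10  [line -26/3·x + -23/3·y + -443/15 = 0 ∩ |EB|² = 10709/900]
6. E_y = -6  [line -26/3·x + -23/3·y + -443/15 = 0 ∩ |EB|² = 10709/900]
   → E = (19/10, -6)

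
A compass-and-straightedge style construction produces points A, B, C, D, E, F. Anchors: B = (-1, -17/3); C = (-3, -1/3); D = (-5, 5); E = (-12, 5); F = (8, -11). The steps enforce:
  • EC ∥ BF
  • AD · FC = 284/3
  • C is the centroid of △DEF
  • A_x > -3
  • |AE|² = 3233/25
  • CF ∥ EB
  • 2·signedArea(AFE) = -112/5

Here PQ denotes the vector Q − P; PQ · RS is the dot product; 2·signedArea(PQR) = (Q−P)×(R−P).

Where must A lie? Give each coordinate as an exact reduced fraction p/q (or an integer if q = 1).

A = (-13/5, -7/5)

1. A_x = -13/5  [2·signedArea(AFE) = -112/5 ∩ AD · FC = 284/3]
2. A_y = -7/5  [2·signedArea(AFE) = -112/5 ∩ AD · FC = 284/3]
   → A = (-13/5, -7/5)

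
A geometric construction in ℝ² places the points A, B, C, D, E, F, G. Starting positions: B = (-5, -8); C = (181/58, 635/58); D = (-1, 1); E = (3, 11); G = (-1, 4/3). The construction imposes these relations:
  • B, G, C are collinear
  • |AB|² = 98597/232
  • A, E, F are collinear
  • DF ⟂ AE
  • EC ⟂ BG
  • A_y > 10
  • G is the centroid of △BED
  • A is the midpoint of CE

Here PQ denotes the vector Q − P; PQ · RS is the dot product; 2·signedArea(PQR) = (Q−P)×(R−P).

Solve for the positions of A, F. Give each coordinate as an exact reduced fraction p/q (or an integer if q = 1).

1. A_x = 355/116  [A is the midpoint of CE]
2. A_y = 1273/116  [A is the midpoint of CE]
   → A = (355/116, 1273/116)
3. F_x = 94/29  [A, E, F are collinear ∩ DF ⟂ AE]
4. F_y = 316/29  [A, E, F are collinear ∩ DF ⟂ AE]
   → F = (94/29, 316/29)

A = (355/116, 1273/116)
F = (94/29, 316/29)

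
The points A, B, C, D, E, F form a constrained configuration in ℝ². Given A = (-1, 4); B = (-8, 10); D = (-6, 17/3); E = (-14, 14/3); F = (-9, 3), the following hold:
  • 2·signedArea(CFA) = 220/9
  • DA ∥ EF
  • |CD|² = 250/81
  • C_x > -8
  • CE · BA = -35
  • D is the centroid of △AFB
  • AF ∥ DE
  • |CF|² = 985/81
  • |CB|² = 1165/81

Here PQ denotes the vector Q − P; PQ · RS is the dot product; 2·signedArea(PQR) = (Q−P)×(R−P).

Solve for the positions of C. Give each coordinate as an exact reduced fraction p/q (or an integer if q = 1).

C = (-23/3, 56/9)

1. C_x = -23/3  [CE · BA = -35 ∩ 2·signedArea(CFA) = 220/9]
2. C_y = 56/9  [CE · BA = -35 ∩ 2·signedArea(CFA) = 220/9]
   → C = (-23/3, 56/9)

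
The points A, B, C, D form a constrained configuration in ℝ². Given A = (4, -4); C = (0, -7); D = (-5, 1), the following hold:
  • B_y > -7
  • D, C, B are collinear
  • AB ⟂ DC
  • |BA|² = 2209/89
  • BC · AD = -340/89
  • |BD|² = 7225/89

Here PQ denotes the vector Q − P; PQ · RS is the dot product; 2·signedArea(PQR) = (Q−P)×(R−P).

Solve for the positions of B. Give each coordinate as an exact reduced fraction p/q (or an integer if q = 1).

B = (-20/89, -591/89)

1. B_x = -20/89  [D, C, B are collinear ∩ AB ⟂ DC]
2. B_y = -591/89  [D, C, B are collinear ∩ AB ⟂ DC]
   → B = (-20/89, -591/89)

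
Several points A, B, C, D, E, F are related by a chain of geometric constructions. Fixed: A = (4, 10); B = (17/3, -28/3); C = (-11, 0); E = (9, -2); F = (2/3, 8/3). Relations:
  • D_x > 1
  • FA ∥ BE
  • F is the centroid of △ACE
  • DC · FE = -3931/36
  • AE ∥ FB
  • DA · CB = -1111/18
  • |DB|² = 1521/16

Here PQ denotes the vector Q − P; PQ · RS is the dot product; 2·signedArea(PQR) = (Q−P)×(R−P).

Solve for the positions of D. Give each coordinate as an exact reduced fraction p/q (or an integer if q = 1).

D = (23/12, -1/3)

1. D_x = 23/12  [line -25/3·x + 14/3·y + 631/36 = 0 ∩ |DB|² = 1521/16]
2. D_y = -1/3  [line -25/3·x + 14/3·y + 631/36 = 0 ∩ |DB|² = 1521/16]
   → D = (23/12, -1/3)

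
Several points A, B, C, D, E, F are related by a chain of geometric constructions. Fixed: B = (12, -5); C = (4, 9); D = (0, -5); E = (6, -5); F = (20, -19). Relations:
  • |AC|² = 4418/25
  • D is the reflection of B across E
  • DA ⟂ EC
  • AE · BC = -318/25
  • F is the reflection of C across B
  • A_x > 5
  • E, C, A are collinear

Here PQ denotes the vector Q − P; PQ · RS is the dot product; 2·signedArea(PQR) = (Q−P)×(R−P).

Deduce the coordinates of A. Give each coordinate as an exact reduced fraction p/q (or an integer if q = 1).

A = (147/25, -104/25)

1. A_x = 147/25  [E, C, A are collinear ∩ DA ⟂ EC]
2. A_y = -104/25  [E, C, A are collinear ∩ DA ⟂ EC]
   → A = (147/25, -104/25)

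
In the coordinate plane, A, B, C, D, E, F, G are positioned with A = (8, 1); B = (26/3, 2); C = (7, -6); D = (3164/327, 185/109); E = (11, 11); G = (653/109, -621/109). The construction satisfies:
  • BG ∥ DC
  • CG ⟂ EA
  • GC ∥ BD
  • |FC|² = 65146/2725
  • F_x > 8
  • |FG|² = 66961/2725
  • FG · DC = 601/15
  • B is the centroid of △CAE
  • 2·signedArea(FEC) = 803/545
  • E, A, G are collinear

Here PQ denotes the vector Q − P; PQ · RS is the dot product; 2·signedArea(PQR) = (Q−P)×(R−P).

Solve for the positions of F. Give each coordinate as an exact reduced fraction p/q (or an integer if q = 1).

F = (894/109, -687/545)

1. F_x = 894/109  [FG · DC = 601/15 ∩ 2·signedArea(FEC) = 803/545]
2. F_y = -687/545  [FG · DC = 601/15 ∩ 2·signedArea(FEC) = 803/545]
   → F = (894/109, -687/545)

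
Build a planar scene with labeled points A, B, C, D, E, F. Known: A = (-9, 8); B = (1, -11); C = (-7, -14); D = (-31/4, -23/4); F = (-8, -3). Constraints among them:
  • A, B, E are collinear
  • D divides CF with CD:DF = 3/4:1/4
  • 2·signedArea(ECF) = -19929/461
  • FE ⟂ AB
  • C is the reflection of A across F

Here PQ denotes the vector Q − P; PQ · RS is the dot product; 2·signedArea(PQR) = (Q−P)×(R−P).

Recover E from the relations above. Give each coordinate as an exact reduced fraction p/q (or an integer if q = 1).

E = (-1959/461, -473/461)

1. E_x = -1959/461  [A, B, E are collinear ∩ FE ⟂ AB]
2. E_y = -473/461  [A, B, E are collinear ∩ FE ⟂ AB]
   → E = (-1959/461, -473/461)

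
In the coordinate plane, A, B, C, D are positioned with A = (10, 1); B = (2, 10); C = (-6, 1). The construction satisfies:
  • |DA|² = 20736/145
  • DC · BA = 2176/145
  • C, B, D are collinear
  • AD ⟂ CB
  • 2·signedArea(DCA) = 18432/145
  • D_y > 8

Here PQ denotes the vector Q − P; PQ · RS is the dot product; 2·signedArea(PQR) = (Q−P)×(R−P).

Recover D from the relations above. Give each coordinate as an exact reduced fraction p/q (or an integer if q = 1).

D = (154/145, 1297/145)

1. D_x = 154/145  [C, B, D are collinear ∩ AD ⟂ CB]
2. D_y = 1297/145  [C, B, D are collinear ∩ AD ⟂ CB]
   → D = (154/145, 1297/145)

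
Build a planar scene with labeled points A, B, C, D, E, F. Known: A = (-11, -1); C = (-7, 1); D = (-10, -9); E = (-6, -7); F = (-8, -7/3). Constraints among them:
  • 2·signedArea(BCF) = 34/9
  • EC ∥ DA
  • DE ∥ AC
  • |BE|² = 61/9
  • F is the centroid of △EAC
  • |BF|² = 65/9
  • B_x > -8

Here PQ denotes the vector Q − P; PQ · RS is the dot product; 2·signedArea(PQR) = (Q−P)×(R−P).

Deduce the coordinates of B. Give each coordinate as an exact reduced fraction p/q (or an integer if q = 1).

1. B_x = -23/3  [line 10/3·x + -1·y + 185/9 = 0 ∩ |BE|² = 61/9]
2. B_y = -5  [line 10/3·x + -1·y + 185/9 = 0 ∩ |BE|² = 61/9]
   → B = (-23/3, -5)

B = (-23/3, -5)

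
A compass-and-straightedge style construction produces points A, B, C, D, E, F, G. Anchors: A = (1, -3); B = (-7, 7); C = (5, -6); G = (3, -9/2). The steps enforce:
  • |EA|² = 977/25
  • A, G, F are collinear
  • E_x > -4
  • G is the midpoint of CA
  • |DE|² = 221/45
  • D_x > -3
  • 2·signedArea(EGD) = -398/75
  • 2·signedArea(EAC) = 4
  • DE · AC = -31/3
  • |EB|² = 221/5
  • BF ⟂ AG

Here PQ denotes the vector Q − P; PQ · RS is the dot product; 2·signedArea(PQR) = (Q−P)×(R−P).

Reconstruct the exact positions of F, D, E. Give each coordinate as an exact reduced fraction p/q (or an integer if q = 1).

1. F_x = -223/25  [A, G, F are collinear ∩ BF ⟂ AG]
2. F_y = 111/25  [A, G, F are collinear ∩ BF ⟂ AG]
   → F = (-223/25, 111/25)
3. E_x = -87/25  [line 3·x + 4·y + 5 = 0 ∩ |EB|² = 221/5]
4. E_y = 34/25  [line 3·x + 4·y + 5 = 0 ∩ |EB|² = 221/5]
   → E = (-87/25, 34/25)
5. D_x = -173/75  [DE · AC = -31/3 ∩ 2·signedArea(EGD) = -398/75]
6. D_y = -13/25  [DE · AC = -31/3 ∩ 2·signedArea(EGD) = -398/75]
   → D = (-173/75, -13/25)

D = (-173/75, -13/25)
E = (-87/25, 34/25)
F = (-223/25, 111/25)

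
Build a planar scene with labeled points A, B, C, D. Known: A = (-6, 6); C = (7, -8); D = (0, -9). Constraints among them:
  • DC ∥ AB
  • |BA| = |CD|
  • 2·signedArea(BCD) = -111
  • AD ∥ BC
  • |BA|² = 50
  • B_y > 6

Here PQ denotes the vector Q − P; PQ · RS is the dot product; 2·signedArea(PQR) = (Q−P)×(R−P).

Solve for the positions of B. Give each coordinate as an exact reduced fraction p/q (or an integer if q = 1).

1. B_x = 1  [AD ∥ BC ∩ DC ∥ AB]
2. B_y = 7  [AD ∥ BC ∩ DC ∥ AB]
   → B = (1, 7)

B = (1, 7)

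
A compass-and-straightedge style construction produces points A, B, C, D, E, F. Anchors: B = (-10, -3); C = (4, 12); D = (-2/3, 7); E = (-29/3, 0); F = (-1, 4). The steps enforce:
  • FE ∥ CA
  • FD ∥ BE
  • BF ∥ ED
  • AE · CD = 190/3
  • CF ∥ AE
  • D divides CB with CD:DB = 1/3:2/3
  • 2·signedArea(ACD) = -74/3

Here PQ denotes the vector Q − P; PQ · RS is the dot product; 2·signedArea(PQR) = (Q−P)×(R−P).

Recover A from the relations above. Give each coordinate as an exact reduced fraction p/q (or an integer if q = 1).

A = (-14/3, 8)

1. A_x = -14/3  [CF ∥ AE ∩ FE ∥ CA]
2. A_y = 8  [CF ∥ AE ∩ FE ∥ CA]
   → A = (-14/3, 8)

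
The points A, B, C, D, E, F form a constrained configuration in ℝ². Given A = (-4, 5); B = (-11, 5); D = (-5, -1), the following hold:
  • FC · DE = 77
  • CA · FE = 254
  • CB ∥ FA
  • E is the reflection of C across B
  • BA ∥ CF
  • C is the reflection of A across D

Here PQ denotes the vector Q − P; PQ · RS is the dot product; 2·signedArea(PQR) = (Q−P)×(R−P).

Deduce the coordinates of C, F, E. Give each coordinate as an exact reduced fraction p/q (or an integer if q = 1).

1. C_x = -6  [C is the reflection of A across D]
2. C_y = -7  [C is the reflection of A across D]
   → C = (-6, -7)
3. F_x = 1  [CB ∥ FA ∩ BA ∥ CF]
4. F_y = -7  [CB ∥ FA ∩ BA ∥ CF]
   → F = (1, -7)
5. E_x = -16  [E is the reflection of C across B]
6. E_y = 17  [E is the reflection of C across B]
   → E = (-16, 17)

C = (-6, -7)
E = (-16, 17)
F = (1, -7)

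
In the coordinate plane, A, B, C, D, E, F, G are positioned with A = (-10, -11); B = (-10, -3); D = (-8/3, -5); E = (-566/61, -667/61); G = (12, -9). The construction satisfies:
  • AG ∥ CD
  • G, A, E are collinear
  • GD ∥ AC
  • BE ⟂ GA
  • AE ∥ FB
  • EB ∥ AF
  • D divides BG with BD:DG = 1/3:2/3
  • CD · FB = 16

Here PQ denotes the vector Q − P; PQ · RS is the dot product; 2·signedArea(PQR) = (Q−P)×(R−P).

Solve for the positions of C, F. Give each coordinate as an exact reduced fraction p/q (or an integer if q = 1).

1. C_x = -74/3  [AG ∥ CD ∩ GD ∥ AC]
2. C_y = -7  [AG ∥ CD ∩ GD ∥ AC]
   → C = (-74/3, -7)
3. F_x = -654/61  [AE ∥ FB ∩ EB ∥ AF]
4. F_y = -187/61  [AE ∥ FB ∩ EB ∥ AF]
   → F = (-654/61, -187/61)

C = (-74/3, -7)
F = (-654/61, -187/61)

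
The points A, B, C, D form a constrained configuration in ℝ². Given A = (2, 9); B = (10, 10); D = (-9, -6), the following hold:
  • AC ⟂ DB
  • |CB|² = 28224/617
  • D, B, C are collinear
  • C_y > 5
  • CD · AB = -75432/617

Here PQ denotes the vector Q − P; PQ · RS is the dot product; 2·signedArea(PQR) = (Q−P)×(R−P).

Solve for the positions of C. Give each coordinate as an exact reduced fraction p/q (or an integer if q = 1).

C = (2978/617, 3482/617)

1. C_x = 2978/617  [D, B, C are collinear ∩ AC ⟂ DB]
2. C_y = 3482/617  [D, B, C are collinear ∩ AC ⟂ DB]
   → C = (2978/617, 3482/617)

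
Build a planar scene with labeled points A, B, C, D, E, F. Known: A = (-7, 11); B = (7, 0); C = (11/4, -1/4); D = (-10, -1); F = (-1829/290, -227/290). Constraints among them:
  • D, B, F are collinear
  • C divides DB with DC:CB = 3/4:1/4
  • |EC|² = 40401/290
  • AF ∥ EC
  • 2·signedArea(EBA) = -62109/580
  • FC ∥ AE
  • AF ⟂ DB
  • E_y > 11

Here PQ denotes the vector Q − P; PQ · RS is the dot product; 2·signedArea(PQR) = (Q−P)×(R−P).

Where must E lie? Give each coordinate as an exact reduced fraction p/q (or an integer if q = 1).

1. E_x = 1193/580  [AF ∥ EC ∩ FC ∥ AE]
2. E_y = 6689/580  [AF ∥ EC ∩ FC ∥ AE]
   → E = (1193/580, 6689/580)

E = (1193/580, 6689/580)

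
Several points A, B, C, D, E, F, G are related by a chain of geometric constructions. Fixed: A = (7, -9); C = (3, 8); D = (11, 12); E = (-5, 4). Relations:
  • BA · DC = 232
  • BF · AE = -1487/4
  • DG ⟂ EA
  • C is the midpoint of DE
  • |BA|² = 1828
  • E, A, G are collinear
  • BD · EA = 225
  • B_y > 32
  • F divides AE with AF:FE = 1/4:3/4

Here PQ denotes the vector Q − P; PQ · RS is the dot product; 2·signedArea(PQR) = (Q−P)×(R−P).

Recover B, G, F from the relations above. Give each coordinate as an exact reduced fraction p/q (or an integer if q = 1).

B = (15, 33)
F = (4, -23/4)
G = (-509/313, 108/313)

1. B_x = 15  [BD · EA = 225 ∩ BA · DC = 232]
2. B_y = 33  [BD · EA = 225 ∩ BA · DC = 232]
   → B = (15, 33)
3. G_x = -509/313  [E, A, G are collinear ∩ DG ⟂ EA]
4. G_y = 108/313  [E, A, G are collinear ∩ DG ⟂ EA]
   → G = (-509/313, 108/313)
5. F_x = 4  [F divides AE with AF:FE = 1/4:3/4]
6. F_y = -23/4  [F divides AE with AF:FE = 1/4:3/4]
   → F = (4, -23/4)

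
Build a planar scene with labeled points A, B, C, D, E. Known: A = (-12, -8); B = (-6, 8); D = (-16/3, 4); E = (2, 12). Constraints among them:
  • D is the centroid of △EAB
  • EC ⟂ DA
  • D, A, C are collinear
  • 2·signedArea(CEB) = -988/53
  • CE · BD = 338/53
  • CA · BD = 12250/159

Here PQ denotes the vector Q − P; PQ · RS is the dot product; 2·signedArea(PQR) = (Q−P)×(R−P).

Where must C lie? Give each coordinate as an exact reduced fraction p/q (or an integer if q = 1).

1. C_x = -11/53  [D, A, C are collinear ∩ EC ⟂ DA]
2. C_y = 701/53  [D, A, C are collinear ∩ EC ⟂ DA]
   → C = (-11/53, 701/53)

C = (-11/53, 701/53)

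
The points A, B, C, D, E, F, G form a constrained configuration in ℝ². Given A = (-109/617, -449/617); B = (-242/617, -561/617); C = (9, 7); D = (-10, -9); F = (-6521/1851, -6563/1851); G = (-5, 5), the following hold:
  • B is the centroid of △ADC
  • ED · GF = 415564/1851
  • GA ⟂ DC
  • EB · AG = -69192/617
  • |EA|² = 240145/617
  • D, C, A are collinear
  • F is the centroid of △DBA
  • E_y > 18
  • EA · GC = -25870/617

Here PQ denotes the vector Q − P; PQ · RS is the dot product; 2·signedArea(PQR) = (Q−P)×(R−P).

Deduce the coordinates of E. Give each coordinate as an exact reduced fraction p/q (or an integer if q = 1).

1. E_x = 0  [EB · AG = -69192/617 ∩ EA · GC = -25870/617]
2. E_y = 19  [EB · AG = -69192/617 ∩ EA · GC = -25870/617]
   → E = (0, 19)

E = (0, 19)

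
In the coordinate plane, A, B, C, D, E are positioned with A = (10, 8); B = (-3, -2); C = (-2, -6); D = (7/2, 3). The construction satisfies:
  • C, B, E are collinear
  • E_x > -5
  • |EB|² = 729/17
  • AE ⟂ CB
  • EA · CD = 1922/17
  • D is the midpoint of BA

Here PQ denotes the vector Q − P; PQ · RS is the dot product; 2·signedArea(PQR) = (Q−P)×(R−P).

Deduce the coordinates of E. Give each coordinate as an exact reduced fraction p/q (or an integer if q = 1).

1. E_x = -78/17  [C, B, E are collinear ∩ AE ⟂ CB]
2. E_y = 74/17  [C, B, E are collinear ∩ AE ⟂ CB]
   → E = (-78/17, 74/17)

E = (-78/17, 74/17)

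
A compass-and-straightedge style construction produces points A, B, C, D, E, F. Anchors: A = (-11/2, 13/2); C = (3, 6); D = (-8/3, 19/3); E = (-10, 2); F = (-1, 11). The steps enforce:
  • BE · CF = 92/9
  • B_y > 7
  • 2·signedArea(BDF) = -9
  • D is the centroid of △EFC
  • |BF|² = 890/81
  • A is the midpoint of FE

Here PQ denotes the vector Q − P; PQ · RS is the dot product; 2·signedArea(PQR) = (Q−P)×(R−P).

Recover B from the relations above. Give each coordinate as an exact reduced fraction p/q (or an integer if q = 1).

B = (-2/9, 70/9)

1. B_x = -2/9  [BE · CF = 92/9 ∩ 2·signedArea(BDF) = -9]
2. B_y = 70/9  [BE · CF = 92/9 ∩ 2·signedArea(BDF) = -9]
   → B = (-2/9, 70/9)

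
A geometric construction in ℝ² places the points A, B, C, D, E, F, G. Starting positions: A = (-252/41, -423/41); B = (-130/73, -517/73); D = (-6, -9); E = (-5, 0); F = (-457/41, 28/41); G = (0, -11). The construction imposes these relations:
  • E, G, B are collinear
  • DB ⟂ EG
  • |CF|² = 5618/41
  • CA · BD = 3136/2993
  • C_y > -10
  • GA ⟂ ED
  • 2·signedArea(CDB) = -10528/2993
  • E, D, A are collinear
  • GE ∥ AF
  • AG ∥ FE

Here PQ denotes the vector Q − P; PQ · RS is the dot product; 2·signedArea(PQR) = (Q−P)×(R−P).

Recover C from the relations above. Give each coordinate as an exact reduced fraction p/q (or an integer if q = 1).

1. C_x = -250/41  [CA · BD = 3136/2993 ∩ 2·signedArea(CDB) = -10528/2993]
2. C_y = -405/41  [CA · BD = 3136/2993 ∩ 2·signedArea(CDB) = -10528/2993]
   → C = (-250/41, -405/41)

C = (-250/41, -405/41)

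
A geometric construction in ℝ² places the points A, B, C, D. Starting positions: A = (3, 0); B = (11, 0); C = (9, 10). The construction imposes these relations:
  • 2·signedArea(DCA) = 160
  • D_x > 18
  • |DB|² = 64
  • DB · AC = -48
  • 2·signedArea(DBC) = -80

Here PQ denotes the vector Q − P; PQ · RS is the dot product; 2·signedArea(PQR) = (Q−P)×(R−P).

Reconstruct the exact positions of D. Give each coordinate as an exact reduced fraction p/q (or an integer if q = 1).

D = (19, 0)

1. D_x = 19  [DB · AC = -48 ∩ 2·signedArea(DCA) = 160]
2. D_y = 0  [DB · AC = -48 ∩ 2·signedArea(DCA) = 160]
   → D = (19, 0)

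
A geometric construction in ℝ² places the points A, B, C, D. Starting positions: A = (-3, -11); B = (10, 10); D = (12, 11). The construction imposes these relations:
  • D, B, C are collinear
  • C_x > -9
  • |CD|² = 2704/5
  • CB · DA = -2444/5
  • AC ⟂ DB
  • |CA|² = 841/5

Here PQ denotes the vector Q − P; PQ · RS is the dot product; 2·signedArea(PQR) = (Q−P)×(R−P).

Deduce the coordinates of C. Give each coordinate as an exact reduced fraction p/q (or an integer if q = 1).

1. C_x = -44/5  [D, B, C are collinear ∩ AC ⟂ DB]
2. C_y = 3/5  [D, B, C are collinear ∩ AC ⟂ DB]
   → C = (-44/5, 3/5)

C = (-44/5, 3/5)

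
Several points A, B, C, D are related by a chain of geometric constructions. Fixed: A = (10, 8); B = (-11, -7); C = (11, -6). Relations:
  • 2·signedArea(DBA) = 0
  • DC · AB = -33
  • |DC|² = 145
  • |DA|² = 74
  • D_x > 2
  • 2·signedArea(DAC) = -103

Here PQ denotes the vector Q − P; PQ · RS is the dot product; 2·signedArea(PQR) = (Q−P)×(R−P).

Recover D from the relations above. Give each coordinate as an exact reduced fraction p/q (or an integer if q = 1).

D = (3, 3)

1. D_x = 3  [2·signedArea(DBA) = 0 ∩ DC · AB = -33]
2. D_y = 3  [2·signedArea(DBA) = 0 ∩ DC · AB = -33]
   → D = (3, 3)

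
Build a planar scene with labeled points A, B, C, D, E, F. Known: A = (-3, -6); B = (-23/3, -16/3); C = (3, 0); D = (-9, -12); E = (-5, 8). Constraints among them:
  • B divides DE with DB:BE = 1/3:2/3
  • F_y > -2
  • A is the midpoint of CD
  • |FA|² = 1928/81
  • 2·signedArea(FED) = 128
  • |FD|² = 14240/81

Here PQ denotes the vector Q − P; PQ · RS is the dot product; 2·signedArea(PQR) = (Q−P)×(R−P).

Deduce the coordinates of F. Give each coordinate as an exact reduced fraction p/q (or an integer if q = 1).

1. F_x = -5/9  [line 20·x + -4·y + 4 = 0 ∩ |FA|² = 1928/81]
2. F_y = -16/9  [line 20·x + -4·y + 4 = 0 ∩ |FA|² = 1928/81]
   → F = (-5/9, -16/9)

F = (-5/9, -16/9)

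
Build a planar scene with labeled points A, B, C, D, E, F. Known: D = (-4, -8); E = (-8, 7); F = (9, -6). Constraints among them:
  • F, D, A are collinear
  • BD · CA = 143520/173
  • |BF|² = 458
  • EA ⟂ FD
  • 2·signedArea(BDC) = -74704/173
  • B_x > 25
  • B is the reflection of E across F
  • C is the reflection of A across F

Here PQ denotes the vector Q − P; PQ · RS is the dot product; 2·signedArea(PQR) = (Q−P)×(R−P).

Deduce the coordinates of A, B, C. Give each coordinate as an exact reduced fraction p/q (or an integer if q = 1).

1. A_x = -978/173  [F, D, A are collinear ∩ EA ⟂ FD]
2. A_y = -1428/173  [F, D, A are collinear ∩ EA ⟂ FD]
   → A = (-978/173, -1428/173)
3. B_x = 26  [B is the reflection of E across F]
4. B_y = -19  [B is the reflection of E across F]
   → B = (26, -19)
5. C_x = 4092/173  [C is the reflection of A across F]
6. C_y = -648/173  [C is the reflection of A across F]
   → C = (4092/173, -648/173)

A = (-978/173, -1428/173)
B = (26, -19)
C = (4092/173, -648/173)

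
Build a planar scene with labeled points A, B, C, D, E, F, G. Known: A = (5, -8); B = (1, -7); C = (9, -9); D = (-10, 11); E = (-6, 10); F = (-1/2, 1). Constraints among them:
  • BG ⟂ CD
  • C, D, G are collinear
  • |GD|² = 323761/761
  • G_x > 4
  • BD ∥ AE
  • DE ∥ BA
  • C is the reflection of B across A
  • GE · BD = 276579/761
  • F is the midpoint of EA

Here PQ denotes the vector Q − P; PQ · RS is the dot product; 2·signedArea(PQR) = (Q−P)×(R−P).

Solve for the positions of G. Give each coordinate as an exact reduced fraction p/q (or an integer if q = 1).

G = (3201/761, -3009/761)

1. G_x = 3201/761  [C, D, G are collinear ∩ BG ⟂ CD]
2. G_y = -3009/761  [C, D, G are collinear ∩ BG ⟂ CD]
   → G = (3201/761, -3009/761)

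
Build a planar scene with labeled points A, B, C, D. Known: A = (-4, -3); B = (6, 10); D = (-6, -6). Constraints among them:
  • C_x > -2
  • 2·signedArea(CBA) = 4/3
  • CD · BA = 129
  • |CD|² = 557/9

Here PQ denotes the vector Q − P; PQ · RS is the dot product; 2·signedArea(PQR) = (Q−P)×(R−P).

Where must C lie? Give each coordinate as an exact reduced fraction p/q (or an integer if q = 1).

1. C_x = -4/3  [CD · BA = 129 ∩ 2·signedArea(CBA) = 4/3]
2. C_y = 1/3  [CD · BA = 129 ∩ 2·signedArea(CBA) = 4/3]
   → C = (-4/3, 1/3)

C = (-4/3, 1/3)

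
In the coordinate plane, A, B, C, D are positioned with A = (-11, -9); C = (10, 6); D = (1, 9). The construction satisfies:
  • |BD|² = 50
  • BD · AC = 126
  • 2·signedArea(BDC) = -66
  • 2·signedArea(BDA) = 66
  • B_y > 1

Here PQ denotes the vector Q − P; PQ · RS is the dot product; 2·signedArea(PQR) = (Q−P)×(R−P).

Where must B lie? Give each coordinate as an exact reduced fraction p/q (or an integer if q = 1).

1. B_x = 0  [2·signedArea(BDA) = 66 ∩ 2·signedArea(BDC) = -66]
2. B_y = 2  [2·signedArea(BDA) = 66 ∩ 2·signedArea(BDC) = -66]
   → B = (0, 2)

B = (0, 2)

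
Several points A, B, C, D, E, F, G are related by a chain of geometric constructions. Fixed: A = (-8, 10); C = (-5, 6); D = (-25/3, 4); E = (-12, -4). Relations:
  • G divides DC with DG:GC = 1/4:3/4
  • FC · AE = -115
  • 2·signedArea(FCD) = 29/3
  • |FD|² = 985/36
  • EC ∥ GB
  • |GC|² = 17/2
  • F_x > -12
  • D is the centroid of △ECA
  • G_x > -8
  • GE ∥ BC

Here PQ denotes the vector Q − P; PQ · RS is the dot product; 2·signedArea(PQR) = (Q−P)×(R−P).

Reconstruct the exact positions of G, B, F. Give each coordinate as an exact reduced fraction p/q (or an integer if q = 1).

B = (-1/2, 29/2)
F = (-11, -1/2)
G = (-15/2, 9/2)

1. G_x = -15/2  [G divides DC with DG:GC = 1/4:3/4]
2. G_y = 9/2  [G divides DC with DG:GC = 1/4:3/4]
   → G = (-15/2, 9/2)
3. B_x = -1/2  [GE ∥ BC ∩ EC ∥ GB]
4. B_y = 29/2  [GE ∥ BC ∩ EC ∥ GB]
   → B = (-1/2, 29/2)
5. F_x = -11  [2·signedArea(FCD) = 29/3 ∩ FC · AE = -115]
6. F_y = -1/2  [2·signedArea(FCD) = 29/3 ∩ FC · AE = -115]
   → F = (-11, -1/2)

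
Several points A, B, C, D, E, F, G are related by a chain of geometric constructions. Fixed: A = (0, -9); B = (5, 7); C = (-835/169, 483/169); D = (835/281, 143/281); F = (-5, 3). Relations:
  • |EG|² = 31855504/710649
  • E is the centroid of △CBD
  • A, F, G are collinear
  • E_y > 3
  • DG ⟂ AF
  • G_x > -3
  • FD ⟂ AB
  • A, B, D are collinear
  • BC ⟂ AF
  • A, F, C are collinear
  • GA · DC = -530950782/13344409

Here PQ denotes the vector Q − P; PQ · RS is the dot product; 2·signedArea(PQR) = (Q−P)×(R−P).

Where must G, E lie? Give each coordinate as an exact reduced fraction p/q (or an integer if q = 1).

1. G_x = -139445/47489  [A, F, G are collinear ∩ DG ⟂ AF]
2. G_y = -92733/47489  [A, F, G are collinear ∩ DG ⟂ AF]
   → G = (-139445/47489, -92733/47489)
3. E_x = 47975/47489  [E is the centroid of △CBD]
4. E_y = 492313/142467  [E is the centroid of △CBD]
   → E = (47975/47489, 492313/142467)

E = (47975/47489, 492313/142467)
G = (-139445/47489, -92733/47489)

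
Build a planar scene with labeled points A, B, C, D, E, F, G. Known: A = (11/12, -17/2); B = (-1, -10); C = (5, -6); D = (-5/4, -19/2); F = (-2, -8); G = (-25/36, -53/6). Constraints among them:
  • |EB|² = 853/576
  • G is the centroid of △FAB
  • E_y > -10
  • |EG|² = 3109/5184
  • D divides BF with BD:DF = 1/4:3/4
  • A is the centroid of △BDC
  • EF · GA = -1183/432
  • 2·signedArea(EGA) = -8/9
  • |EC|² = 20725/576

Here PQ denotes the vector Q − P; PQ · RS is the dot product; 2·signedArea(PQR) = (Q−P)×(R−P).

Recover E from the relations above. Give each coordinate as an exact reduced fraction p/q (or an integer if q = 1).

E = (-1/24, -37/4)

1. E_x = -1/24  [EF · GA = -1183/432 ∩ 2·signedArea(EGA) = -8/9]
2. E_y = -37/4  [EF · GA = -1183/432 ∩ 2·signedArea(EGA) = -8/9]
   → E = (-1/24, -37/4)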